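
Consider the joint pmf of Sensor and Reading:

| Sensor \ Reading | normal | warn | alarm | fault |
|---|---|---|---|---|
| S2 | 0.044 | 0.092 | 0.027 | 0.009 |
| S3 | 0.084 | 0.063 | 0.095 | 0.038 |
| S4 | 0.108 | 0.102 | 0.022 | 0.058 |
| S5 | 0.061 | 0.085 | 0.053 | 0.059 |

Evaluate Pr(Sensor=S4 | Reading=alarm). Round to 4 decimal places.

P(Reading=alarm) = 0.027 + 0.095 + 0.022 + 0.053 = 0.197.
P(Sensor=S4 | Reading=alarm) = 0.022/0.197 = 0.1117.

0.1117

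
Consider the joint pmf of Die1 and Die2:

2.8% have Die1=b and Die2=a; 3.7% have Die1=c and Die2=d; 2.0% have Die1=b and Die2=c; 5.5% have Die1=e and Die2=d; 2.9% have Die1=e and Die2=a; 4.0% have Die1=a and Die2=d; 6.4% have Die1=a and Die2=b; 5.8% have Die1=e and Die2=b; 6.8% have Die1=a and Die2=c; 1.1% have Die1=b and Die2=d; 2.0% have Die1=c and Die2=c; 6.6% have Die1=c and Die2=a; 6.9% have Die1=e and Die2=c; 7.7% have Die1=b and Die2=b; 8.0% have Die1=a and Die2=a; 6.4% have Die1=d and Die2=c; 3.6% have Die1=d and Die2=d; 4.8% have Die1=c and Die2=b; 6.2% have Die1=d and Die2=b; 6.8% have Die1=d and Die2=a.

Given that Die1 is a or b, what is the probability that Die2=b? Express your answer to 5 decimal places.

0.36340

P(Die1=a) = 0.080 + 0.064 + 0.068 + 0.040 = 0.252.
P(Die1=b) = 0.028 + 0.077 + 0.020 + 0.011 = 0.136.
P(Die1 ∈ {a, b}) = 0.252 + 0.136 = 0.388; P(Die2=b, Die1 ∈ {a, b}) = 0.064 + 0.077 = 0.141.
P(Die2=b | Die1 ∈ {a, b}) = 0.141/0.388 = 0.36340.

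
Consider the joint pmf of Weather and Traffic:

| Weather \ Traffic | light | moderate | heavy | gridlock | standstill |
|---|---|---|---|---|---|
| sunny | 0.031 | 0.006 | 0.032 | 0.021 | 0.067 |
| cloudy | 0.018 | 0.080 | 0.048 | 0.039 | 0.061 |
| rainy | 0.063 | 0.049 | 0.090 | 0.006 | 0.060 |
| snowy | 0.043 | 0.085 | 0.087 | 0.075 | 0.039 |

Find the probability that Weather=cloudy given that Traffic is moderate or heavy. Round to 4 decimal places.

0.2683

P(Traffic=moderate) = 0.006 + 0.080 + 0.049 + 0.085 = 0.220.
P(Traffic=heavy) = 0.032 + 0.048 + 0.090 + 0.087 = 0.257.
P(Traffic ∈ {moderate, heavy}) = 0.220 + 0.257 = 0.477; P(Weather=cloudy, Traffic ∈ {moderate, heavy}) = 0.080 + 0.048 = 0.128.
P(Weather=cloudy | Traffic ∈ {moderate, heavy}) = 0.128/0.477 = 0.2683.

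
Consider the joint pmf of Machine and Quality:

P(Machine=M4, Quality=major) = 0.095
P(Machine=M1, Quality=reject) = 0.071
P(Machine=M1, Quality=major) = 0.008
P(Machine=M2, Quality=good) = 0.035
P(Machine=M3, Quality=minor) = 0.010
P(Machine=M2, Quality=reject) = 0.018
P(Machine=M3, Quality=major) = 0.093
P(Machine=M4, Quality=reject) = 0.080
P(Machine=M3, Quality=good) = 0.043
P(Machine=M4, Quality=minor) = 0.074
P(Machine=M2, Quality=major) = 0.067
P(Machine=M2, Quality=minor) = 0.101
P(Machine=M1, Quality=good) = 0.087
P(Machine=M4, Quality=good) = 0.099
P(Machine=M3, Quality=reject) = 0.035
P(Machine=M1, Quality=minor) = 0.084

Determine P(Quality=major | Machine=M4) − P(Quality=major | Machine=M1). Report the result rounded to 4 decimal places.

P(Machine=M4) = 0.099 + 0.074 + 0.095 + 0.080 = 0.348; P(Quality=major | Machine=M4) = 0.095/0.348 = 0.27299.
P(Machine=M1) = 0.087 + 0.084 + 0.008 + 0.071 = 0.250; P(Quality=major | Machine=M1) = 0.008/0.250 = 0.03200.
Difference = 0.2410.

0.2410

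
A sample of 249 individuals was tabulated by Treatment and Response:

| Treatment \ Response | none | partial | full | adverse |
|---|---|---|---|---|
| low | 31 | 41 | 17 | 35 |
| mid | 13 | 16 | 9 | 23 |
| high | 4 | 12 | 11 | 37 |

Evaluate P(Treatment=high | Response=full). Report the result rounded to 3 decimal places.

Total with Response=full: 17 + 9 + 11 = 37.
P(Treatment=high | Response=full) = 11/37 = 0.297.

0.297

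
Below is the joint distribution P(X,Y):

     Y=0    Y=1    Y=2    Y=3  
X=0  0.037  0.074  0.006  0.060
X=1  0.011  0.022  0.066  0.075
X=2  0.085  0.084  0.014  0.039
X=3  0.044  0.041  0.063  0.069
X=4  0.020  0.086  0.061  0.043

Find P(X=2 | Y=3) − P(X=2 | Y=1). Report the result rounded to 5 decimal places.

P(Y=3) = 0.060 + 0.075 + 0.039 + 0.069 + 0.043 = 0.286; P(X=2 | Y=3) = 0.039/0.286 = 0.136364.
P(Y=1) = 0.074 + 0.022 + 0.084 + 0.041 + 0.086 = 0.307; P(X=2 | Y=1) = 0.084/0.307 = 0.273616.
Difference = -0.13725.

-0.13725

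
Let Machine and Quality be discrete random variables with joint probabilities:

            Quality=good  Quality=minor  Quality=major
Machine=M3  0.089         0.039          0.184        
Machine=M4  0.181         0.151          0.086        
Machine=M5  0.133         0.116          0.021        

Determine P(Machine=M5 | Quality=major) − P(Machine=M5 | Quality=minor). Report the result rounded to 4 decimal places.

P(Quality=major) = 0.184 + 0.086 + 0.021 = 0.291; P(Machine=M5 | Quality=major) = 0.021/0.291 = 0.07216.
P(Quality=minor) = 0.039 + 0.151 + 0.116 = 0.306; P(Machine=M5 | Quality=minor) = 0.116/0.306 = 0.37908.
Difference = -0.3069.

-0.3069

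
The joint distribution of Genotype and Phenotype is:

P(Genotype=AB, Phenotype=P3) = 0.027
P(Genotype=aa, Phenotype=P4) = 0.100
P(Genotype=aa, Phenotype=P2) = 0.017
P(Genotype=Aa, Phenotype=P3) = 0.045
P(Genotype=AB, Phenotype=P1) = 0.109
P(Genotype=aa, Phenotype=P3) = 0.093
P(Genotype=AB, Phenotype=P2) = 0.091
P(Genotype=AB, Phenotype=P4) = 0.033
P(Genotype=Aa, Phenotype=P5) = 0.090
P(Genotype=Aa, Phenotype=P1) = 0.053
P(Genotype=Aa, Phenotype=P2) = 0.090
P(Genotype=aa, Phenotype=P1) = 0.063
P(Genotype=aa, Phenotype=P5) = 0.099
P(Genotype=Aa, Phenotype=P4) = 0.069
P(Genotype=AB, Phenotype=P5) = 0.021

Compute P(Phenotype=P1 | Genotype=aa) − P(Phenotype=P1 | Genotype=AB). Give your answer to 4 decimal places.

P(Genotype=aa) = 0.063 + 0.017 + 0.093 + 0.100 + 0.099 = 0.372; P(Phenotype=P1 | Genotype=aa) = 0.063/0.372 = 0.16935.
P(Genotype=AB) = 0.109 + 0.091 + 0.027 + 0.033 + 0.021 = 0.281; P(Phenotype=P1 | Genotype=AB) = 0.109/0.281 = 0.38790.
Difference = -0.2185.

-0.2185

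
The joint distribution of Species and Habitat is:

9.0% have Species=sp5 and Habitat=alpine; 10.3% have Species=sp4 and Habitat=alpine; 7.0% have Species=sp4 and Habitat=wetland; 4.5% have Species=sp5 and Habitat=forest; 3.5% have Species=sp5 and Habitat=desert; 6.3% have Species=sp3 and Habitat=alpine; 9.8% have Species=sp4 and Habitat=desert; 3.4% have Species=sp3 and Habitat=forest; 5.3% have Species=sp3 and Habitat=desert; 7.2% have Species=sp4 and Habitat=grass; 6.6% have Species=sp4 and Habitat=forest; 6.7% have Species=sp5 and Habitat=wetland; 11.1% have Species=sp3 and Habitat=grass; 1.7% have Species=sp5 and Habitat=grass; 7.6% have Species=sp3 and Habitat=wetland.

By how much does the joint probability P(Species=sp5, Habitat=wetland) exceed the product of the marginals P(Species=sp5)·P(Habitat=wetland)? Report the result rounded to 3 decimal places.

0.013

P(Species=sp5) = 0.045 + 0.017 + 0.067 + 0.035 + 0.090 = 0.254.
P(Habitat=wetland) = 0.076 + 0.070 + 0.067 = 0.213.
P(Species=sp5, Habitat=wetland) − P(Species=sp5)P(Habitat=wetland) = 0.067 − 0.254×0.213 = 0.013.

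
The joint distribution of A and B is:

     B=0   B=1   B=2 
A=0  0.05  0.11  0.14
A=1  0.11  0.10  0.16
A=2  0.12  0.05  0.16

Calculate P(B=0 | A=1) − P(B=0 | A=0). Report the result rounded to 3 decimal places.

P(A=1) = 0.11 + 0.10 + 0.16 = 0.37; P(B=0 | A=1) = 0.11/0.37 = 0.2973.
P(A=0) = 0.05 + 0.11 + 0.14 = 0.30; P(B=0 | A=0) = 0.05/0.30 = 0.1667.
Difference = 0.131.

0.131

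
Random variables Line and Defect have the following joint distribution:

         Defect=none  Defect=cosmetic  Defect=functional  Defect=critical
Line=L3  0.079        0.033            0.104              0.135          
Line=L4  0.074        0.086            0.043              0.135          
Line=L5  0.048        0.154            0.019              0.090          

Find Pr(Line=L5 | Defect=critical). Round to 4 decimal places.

0.2500

P(Defect=critical) = 0.135 + 0.135 + 0.090 = 0.360.
P(Line=L5 | Defect=critical) = 0.090/0.360 = 0.2500.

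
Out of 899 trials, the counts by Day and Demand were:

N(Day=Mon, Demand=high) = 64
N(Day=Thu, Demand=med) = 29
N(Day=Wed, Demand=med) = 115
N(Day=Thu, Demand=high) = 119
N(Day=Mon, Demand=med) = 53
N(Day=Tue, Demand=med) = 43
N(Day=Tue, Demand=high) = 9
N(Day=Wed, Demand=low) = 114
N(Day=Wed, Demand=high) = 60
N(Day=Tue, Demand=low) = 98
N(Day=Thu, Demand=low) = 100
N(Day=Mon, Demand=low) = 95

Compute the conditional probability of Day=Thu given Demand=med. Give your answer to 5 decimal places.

Total with Demand=med: 53 + 43 + 115 + 29 = 240.
P(Day=Thu | Demand=med) = 29/240 = 0.12083.

0.12083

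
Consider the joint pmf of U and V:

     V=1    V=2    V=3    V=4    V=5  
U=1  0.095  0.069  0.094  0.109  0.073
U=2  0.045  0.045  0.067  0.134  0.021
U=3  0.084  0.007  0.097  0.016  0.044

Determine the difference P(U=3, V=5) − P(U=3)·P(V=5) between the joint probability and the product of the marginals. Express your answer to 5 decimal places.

0.00978

P(U=3) = 0.084 + 0.007 + 0.097 + 0.016 + 0.044 = 0.248.
P(V=5) = 0.073 + 0.021 + 0.044 = 0.138.
P(U=3, V=5) − P(U=3)P(V=5) = 0.044 − 0.248×0.138 = 0.00978.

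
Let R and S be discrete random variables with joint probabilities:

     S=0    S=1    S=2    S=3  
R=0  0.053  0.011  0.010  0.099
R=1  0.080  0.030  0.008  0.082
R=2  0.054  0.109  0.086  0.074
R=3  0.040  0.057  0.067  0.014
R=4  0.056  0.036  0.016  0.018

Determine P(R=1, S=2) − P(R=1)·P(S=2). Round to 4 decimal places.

-0.0294

P(R=1) = 0.080 + 0.030 + 0.008 + 0.082 = 0.200.
P(S=2) = 0.010 + 0.008 + 0.086 + 0.067 + 0.016 = 0.187.
P(R=1, S=2) − P(R=1)P(S=2) = 0.008 − 0.200×0.187 = -0.0294.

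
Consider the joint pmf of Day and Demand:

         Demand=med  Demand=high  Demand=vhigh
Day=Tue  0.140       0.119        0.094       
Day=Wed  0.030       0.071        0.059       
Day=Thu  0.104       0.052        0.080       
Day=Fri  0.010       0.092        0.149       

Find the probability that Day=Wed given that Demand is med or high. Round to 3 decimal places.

0.163

P(Demand=med) = 0.140 + 0.030 + 0.104 + 0.010 = 0.284.
P(Demand=high) = 0.119 + 0.071 + 0.052 + 0.092 = 0.334.
P(Demand ∈ {med, high}) = 0.284 + 0.334 = 0.618; P(Day=Wed, Demand ∈ {med, high}) = 0.030 + 0.071 = 0.101.
P(Day=Wed | Demand ∈ {med, high}) = 0.101/0.618 = 0.163.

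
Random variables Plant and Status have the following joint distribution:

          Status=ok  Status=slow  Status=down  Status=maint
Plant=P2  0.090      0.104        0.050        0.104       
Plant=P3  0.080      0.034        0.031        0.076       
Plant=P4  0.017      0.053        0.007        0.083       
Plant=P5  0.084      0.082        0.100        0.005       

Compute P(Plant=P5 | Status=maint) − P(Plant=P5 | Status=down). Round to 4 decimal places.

-0.5133

P(Status=maint) = 0.104 + 0.076 + 0.083 + 0.005 = 0.268; P(Plant=P5 | Status=maint) = 0.005/0.268 = 0.01866.
P(Status=down) = 0.050 + 0.031 + 0.007 + 0.100 = 0.188; P(Plant=P5 | Status=down) = 0.100/0.188 = 0.53191.
Difference = -0.5133.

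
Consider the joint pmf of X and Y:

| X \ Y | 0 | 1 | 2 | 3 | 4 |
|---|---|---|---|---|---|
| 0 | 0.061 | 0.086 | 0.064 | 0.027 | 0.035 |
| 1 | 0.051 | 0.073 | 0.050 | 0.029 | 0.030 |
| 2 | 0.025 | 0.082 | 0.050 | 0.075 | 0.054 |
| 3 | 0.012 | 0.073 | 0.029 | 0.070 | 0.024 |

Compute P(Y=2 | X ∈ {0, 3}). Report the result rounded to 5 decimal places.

0.19335

P(X=0) = 0.061 + 0.086 + 0.064 + 0.027 + 0.035 = 0.273.
P(X=3) = 0.012 + 0.073 + 0.029 + 0.070 + 0.024 = 0.208.
P(X ∈ {0, 3}) = 0.273 + 0.208 = 0.481; P(Y=2, X ∈ {0, 3}) = 0.064 + 0.029 = 0.093.
P(Y=2 | X ∈ {0, 3}) = 0.093/0.481 = 0.19335.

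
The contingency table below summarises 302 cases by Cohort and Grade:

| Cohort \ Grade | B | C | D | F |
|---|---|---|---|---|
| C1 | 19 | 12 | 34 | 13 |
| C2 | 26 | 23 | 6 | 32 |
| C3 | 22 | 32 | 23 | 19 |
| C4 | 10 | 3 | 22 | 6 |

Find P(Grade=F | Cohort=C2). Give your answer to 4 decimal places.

0.3678

Total with Cohort=C2: 26 + 23 + 6 + 32 = 87.
P(Grade=F | Cohort=C2) = 32/87 = 0.3678.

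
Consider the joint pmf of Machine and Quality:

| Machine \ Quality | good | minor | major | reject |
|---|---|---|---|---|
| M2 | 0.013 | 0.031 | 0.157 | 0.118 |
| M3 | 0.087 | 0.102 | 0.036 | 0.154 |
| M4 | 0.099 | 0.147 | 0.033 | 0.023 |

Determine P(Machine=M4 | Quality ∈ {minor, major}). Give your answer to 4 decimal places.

0.3557

P(Quality=minor) = 0.031 + 0.102 + 0.147 = 0.280.
P(Quality=major) = 0.157 + 0.036 + 0.033 = 0.226.
P(Quality ∈ {minor, major}) = 0.280 + 0.226 = 0.506; P(Machine=M4, Quality ∈ {minor, major}) = 0.147 + 0.033 = 0.180.
P(Machine=M4 | Quality ∈ {minor, major}) = 0.180/0.506 = 0.3557.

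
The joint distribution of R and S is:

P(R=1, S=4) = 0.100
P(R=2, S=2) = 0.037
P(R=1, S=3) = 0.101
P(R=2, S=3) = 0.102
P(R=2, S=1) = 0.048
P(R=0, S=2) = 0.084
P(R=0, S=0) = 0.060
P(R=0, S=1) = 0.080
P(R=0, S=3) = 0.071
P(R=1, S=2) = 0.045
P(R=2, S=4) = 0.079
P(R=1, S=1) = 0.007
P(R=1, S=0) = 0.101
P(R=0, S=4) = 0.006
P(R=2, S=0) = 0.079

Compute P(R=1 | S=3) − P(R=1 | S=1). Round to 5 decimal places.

P(S=3) = 0.071 + 0.101 + 0.102 = 0.274; P(R=1 | S=3) = 0.101/0.274 = 0.368613.
P(S=1) = 0.080 + 0.007 + 0.048 = 0.135; P(R=1 | S=1) = 0.007/0.135 = 0.051852.
Difference = 0.31676.

0.31676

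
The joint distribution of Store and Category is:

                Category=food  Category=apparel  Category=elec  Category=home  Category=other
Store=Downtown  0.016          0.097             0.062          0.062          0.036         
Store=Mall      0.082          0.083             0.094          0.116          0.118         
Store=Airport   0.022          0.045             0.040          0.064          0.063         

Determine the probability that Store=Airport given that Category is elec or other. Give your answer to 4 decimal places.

0.2494

P(Category=elec) = 0.062 + 0.094 + 0.040 = 0.196.
P(Category=other) = 0.036 + 0.118 + 0.063 = 0.217.
P(Category ∈ {elec, other}) = 0.196 + 0.217 = 0.413; P(Store=Airport, Category ∈ {elec, other}) = 0.040 + 0.063 = 0.103.
P(Store=Airport | Category ∈ {elec, other}) = 0.103/0.413 = 0.2494.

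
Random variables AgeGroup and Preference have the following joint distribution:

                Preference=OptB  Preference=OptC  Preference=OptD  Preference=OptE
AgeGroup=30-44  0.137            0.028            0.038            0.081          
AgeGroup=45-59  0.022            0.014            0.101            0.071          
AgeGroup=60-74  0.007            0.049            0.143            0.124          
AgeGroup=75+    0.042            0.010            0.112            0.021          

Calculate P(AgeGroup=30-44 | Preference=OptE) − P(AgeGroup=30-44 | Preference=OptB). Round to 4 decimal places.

-0.3859

P(Preference=OptE) = 0.081 + 0.071 + 0.124 + 0.021 = 0.297; P(AgeGroup=30-44 | Preference=OptE) = 0.081/0.297 = 0.27273.
P(Preference=OptB) = 0.137 + 0.022 + 0.007 + 0.042 = 0.208; P(AgeGroup=30-44 | Preference=OptB) = 0.137/0.208 = 0.65865.
Difference = -0.3859.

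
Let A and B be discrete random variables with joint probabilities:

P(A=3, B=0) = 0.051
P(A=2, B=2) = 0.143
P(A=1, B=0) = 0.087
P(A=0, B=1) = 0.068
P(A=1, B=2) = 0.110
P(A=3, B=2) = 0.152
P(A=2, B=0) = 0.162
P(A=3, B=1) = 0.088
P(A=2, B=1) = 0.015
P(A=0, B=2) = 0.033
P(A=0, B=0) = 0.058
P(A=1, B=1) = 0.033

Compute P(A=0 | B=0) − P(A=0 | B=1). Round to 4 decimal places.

-0.1713

P(B=0) = 0.058 + 0.087 + 0.162 + 0.051 = 0.358; P(A=0 | B=0) = 0.058/0.358 = 0.16201.
P(B=1) = 0.068 + 0.033 + 0.015 + 0.088 = 0.204; P(A=0 | B=1) = 0.068/0.204 = 0.33333.
Difference = -0.1713.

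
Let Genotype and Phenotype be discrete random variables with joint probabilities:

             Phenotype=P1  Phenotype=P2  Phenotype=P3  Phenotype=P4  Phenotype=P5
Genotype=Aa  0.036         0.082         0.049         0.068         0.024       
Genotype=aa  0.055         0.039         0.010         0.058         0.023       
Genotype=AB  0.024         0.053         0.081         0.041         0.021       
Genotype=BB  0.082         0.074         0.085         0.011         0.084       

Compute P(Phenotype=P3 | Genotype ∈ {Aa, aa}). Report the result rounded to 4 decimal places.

0.1329

P(Genotype=Aa) = 0.036 + 0.082 + 0.049 + 0.068 + 0.024 = 0.259.
P(Genotype=aa) = 0.055 + 0.039 + 0.010 + 0.058 + 0.023 = 0.185.
P(Genotype ∈ {Aa, aa}) = 0.259 + 0.185 = 0.444; P(Phenotype=P3, Genotype ∈ {Aa, aa}) = 0.049 + 0.010 = 0.059.
P(Phenotype=P3 | Genotype ∈ {Aa, aa}) = 0.059/0.444 = 0.1329.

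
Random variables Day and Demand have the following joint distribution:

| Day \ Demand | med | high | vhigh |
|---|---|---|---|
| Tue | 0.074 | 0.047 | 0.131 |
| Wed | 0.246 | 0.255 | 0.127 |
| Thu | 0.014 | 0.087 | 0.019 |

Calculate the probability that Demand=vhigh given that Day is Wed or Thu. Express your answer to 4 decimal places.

P(Day=Wed) = 0.246 + 0.255 + 0.127 = 0.628.
P(Day=Thu) = 0.014 + 0.087 + 0.019 = 0.120.
P(Day ∈ {Wed, Thu}) = 0.628 + 0.120 = 0.748; P(Demand=vhigh, Day ∈ {Wed, Thu}) = 0.127 + 0.019 = 0.146.
P(Demand=vhigh | Day ∈ {Wed, Thu}) = 0.146/0.748 = 0.1952.

0.1952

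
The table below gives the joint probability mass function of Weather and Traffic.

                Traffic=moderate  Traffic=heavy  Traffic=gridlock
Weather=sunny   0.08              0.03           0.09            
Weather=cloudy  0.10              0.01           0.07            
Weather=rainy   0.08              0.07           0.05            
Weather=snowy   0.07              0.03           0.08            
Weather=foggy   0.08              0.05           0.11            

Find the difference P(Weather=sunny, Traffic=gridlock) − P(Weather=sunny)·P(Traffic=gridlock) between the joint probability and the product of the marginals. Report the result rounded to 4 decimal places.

0.0100

P(Weather=sunny) = 0.08 + 0.03 + 0.09 = 0.20.
P(Traffic=gridlock) = 0.09 + 0.07 + 0.05 + 0.08 + 0.11 = 0.40.
P(Weather=sunny, Traffic=gridlock) − P(Weather=sunny)P(Traffic=gridlock) = 0.09 − 0.20×0.40 = 0.0100.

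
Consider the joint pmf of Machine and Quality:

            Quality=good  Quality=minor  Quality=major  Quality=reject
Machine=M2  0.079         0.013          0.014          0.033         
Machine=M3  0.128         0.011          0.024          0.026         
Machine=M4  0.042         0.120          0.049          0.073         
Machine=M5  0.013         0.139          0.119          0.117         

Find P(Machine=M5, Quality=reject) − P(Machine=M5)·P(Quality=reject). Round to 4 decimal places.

P(Machine=M5) = 0.013 + 0.139 + 0.119 + 0.117 = 0.388.
P(Quality=reject) = 0.033 + 0.026 + 0.073 + 0.117 = 0.249.
P(Machine=M5, Quality=reject) − P(Machine=M5)P(Quality=reject) = 0.117 − 0.388×0.249 = 0.0204.

0.0204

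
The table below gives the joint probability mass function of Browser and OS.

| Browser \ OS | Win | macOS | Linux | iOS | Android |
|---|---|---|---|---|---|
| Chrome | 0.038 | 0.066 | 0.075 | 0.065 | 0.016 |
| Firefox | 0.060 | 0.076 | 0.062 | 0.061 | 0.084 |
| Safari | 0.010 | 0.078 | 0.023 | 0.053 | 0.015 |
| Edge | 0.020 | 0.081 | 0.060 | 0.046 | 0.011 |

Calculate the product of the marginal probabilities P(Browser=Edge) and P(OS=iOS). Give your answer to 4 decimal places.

P(Browser=Edge) = 0.020 + 0.081 + 0.060 + 0.046 + 0.011 = 0.218.
P(OS=iOS) = 0.065 + 0.061 + 0.053 + 0.046 = 0.225.
Product: 0.218 × 0.225 = 0.0491.

0.0491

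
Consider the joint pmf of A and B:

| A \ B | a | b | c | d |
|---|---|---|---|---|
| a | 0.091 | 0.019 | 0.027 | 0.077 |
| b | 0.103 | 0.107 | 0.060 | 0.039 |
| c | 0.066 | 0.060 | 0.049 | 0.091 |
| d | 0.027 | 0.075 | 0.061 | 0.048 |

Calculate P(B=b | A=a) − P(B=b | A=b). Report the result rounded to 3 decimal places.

P(A=a) = 0.091 + 0.019 + 0.027 + 0.077 = 0.214; P(B=b | A=a) = 0.019/0.214 = 0.0888.
P(A=b) = 0.103 + 0.107 + 0.060 + 0.039 = 0.309; P(B=b | A=b) = 0.107/0.309 = 0.3463.
Difference = -0.257.

-0.257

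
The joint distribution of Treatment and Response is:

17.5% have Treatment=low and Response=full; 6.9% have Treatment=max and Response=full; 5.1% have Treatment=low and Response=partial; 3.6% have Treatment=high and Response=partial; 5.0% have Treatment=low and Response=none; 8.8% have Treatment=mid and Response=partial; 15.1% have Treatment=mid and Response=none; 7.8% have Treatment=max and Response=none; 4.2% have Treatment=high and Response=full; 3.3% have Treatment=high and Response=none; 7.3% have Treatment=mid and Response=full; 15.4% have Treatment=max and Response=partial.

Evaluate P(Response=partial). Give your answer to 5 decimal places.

P(Response=partial) = 0.051 + 0.088 + 0.036 + 0.154 = 0.329.

0.32900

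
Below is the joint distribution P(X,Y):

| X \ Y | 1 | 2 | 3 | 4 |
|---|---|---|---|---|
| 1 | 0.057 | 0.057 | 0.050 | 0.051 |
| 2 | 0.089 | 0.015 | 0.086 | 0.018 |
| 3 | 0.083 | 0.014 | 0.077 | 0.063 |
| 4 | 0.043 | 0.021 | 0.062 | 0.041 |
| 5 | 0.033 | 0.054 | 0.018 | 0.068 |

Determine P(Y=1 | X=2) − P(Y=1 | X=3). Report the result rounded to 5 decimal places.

P(X=2) = 0.089 + 0.015 + 0.086 + 0.018 = 0.208; P(Y=1 | X=2) = 0.089/0.208 = 0.427885.
P(X=3) = 0.083 + 0.014 + 0.077 + 0.063 = 0.237; P(Y=1 | X=3) = 0.083/0.237 = 0.350211.
Difference = 0.07767.

0.07767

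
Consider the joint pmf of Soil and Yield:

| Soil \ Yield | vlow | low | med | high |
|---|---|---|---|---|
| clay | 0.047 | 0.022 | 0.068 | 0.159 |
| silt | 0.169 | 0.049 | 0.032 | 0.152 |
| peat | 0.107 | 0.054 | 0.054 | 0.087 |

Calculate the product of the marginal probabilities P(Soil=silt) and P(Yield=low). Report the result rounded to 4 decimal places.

0.0503

P(Soil=silt) = 0.169 + 0.049 + 0.032 + 0.152 = 0.402.
P(Yield=low) = 0.022 + 0.049 + 0.054 = 0.125.
Product: 0.402 × 0.125 = 0.0503.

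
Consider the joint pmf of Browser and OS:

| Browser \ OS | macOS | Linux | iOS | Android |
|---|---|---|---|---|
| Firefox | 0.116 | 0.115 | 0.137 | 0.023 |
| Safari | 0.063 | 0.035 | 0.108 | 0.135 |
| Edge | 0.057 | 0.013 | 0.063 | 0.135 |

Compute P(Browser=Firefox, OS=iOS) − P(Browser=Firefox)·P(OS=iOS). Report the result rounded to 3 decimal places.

P(Browser=Firefox) = 0.116 + 0.115 + 0.137 + 0.023 = 0.391.
P(OS=iOS) = 0.137 + 0.108 + 0.063 = 0.308.
P(Browser=Firefox, OS=iOS) − P(Browser=Firefox)P(OS=iOS) = 0.137 − 0.391×0.308 = 0.017.

0.017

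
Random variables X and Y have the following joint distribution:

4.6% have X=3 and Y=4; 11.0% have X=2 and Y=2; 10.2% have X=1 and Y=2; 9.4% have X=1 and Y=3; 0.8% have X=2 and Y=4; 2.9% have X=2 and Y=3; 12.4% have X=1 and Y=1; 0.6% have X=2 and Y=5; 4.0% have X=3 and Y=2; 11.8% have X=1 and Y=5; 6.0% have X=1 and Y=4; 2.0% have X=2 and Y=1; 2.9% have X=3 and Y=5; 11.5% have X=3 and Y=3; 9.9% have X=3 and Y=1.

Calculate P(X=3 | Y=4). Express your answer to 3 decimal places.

P(Y=4) = 0.060 + 0.008 + 0.046 = 0.114.
P(X=3 | Y=4) = 0.046/0.114 = 0.404.

0.404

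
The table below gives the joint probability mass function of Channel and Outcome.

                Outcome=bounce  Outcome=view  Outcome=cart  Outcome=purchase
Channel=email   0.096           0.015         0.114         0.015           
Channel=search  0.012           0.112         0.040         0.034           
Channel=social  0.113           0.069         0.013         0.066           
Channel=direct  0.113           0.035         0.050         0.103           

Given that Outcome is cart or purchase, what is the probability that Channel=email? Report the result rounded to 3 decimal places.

P(Outcome=cart) = 0.114 + 0.040 + 0.013 + 0.050 = 0.217.
P(Outcome=purchase) = 0.015 + 0.034 + 0.066 + 0.103 = 0.218.
P(Outcome ∈ {cart, purchase}) = 0.217 + 0.218 = 0.435; P(Channel=email, Outcome ∈ {cart, purchase}) = 0.114 + 0.015 = 0.129.
P(Channel=email | Outcome ∈ {cart, purchase}) = 0.129/0.435 = 0.297.

0.297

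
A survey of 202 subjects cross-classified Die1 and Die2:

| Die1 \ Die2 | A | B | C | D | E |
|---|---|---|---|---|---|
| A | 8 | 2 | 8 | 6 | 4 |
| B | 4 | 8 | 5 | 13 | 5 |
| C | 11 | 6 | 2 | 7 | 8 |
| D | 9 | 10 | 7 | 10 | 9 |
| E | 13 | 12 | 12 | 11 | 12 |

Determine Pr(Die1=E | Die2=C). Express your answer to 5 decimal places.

Total with Die2=C: 8 + 5 + 2 + 7 + 12 = 34.
P(Die1=E | Die2=C) = 12/34 = 0.35294.

0.35294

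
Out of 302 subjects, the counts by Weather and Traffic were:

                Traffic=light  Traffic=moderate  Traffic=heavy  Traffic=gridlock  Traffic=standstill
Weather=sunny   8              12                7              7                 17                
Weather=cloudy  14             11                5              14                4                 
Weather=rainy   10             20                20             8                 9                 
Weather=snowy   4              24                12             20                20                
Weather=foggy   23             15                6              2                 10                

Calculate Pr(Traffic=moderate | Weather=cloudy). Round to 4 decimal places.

0.2292

Total with Weather=cloudy: 14 + 11 + 5 + 14 + 4 = 48.
P(Traffic=moderate | Weather=cloudy) = 11/48 = 0.2292.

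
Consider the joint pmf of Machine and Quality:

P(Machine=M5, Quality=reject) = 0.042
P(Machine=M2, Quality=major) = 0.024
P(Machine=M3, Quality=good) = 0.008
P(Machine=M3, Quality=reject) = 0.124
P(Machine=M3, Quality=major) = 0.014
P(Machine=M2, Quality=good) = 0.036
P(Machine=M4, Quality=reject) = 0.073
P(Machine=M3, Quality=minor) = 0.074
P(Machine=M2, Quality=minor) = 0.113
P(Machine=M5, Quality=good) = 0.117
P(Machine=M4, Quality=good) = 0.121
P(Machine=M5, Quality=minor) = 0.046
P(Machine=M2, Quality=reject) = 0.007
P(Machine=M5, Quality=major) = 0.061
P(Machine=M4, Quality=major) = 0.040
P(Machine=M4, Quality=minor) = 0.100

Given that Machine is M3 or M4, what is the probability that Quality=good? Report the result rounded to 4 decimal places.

0.2329

P(Machine=M3) = 0.008 + 0.074 + 0.014 + 0.124 = 0.220.
P(Machine=M4) = 0.121 + 0.100 + 0.040 + 0.073 = 0.334.
P(Machine ∈ {M3, M4}) = 0.220 + 0.334 = 0.554; P(Quality=good, Machine ∈ {M3, M4}) = 0.008 + 0.121 = 0.129.
P(Quality=good | Machine ∈ {M3, M4}) = 0.129/0.554 = 0.2329.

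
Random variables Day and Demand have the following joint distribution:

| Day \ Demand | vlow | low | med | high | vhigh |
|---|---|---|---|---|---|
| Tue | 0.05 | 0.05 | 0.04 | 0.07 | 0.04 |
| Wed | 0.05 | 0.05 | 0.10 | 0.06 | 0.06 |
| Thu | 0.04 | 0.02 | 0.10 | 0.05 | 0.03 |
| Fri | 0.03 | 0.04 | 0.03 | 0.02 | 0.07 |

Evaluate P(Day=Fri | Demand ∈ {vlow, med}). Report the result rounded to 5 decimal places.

0.13636

P(Demand=vlow) = 0.05 + 0.05 + 0.04 + 0.03 = 0.17.
P(Demand=med) = 0.04 + 0.10 + 0.10 + 0.03 = 0.27.
P(Demand ∈ {vlow, med}) = 0.17 + 0.27 = 0.44; P(Day=Fri, Demand ∈ {vlow, med}) = 0.03 + 0.03 = 0.06.
P(Day=Fri | Demand ∈ {vlow, med}) = 0.06/0.44 = 0.13636.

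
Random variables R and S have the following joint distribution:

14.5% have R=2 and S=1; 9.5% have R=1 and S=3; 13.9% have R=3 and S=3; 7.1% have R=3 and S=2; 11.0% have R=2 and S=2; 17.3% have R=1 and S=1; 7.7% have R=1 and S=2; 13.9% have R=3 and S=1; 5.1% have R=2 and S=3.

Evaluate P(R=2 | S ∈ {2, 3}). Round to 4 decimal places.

P(S=2) = 0.077 + 0.110 + 0.071 = 0.258.
P(S=3) = 0.095 + 0.051 + 0.139 = 0.285.
P(S ∈ {2, 3}) = 0.258 + 0.285 = 0.543; P(R=2, S ∈ {2, 3}) = 0.110 + 0.051 = 0.161.
P(R=2 | S ∈ {2, 3}) = 0.161/0.543 = 0.2965.

0.2965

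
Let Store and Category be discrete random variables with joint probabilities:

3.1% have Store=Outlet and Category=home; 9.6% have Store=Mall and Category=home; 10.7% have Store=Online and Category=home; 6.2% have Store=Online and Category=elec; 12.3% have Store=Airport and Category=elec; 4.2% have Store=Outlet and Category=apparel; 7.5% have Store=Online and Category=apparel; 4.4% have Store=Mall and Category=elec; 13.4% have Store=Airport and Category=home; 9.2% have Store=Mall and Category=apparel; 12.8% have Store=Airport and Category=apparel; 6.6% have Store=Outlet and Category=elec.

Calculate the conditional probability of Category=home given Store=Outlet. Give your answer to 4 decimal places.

P(Store=Outlet) = 0.042 + 0.066 + 0.031 = 0.139.
P(Category=home | Store=Outlet) = 0.031/0.139 = 0.2230.

0.2230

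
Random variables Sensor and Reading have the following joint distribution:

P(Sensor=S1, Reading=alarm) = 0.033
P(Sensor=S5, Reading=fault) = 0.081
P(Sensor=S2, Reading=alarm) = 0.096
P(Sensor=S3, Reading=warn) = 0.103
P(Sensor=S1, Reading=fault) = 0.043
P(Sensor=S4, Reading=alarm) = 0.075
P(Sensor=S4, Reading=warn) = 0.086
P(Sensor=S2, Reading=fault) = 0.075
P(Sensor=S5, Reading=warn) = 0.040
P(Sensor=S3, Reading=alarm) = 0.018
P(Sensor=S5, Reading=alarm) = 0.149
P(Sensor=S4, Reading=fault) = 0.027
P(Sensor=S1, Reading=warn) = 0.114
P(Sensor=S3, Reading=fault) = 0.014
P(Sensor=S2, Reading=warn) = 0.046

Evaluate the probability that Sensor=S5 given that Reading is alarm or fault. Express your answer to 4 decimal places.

0.3764

P(Reading=alarm) = 0.033 + 0.096 + 0.018 + 0.075 + 0.149 = 0.371.
P(Reading=fault) = 0.043 + 0.075 + 0.014 + 0.027 + 0.081 = 0.240.
P(Reading ∈ {alarm, fault}) = 0.371 + 0.240 = 0.611; P(Sensor=S5, Reading ∈ {alarm, fault}) = 0.149 + 0.081 = 0.230.
P(Sensor=S5 | Reading ∈ {alarm, fault}) = 0.230/0.611 = 0.3764.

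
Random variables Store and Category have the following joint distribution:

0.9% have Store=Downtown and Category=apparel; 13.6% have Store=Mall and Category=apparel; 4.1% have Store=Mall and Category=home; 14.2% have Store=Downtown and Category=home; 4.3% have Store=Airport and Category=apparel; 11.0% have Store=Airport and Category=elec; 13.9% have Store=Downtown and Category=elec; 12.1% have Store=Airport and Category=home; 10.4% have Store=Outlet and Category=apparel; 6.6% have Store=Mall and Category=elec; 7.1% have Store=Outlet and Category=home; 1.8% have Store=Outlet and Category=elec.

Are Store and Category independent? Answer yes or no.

P(Store=Downtown) = 0.290 and P(Category=apparel) = 0.292, so their product is 0.08468, but P(Store=Downtown, Category=apparel) = 0.009. Since these differ, Store and Category are not independent.

no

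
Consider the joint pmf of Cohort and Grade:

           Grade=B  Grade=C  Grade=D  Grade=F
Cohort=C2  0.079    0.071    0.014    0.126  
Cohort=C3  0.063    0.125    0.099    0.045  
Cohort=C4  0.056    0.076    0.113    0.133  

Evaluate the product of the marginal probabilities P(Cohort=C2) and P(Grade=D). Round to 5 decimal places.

0.06554

P(Cohort=C2) = 0.079 + 0.071 + 0.014 + 0.126 = 0.290.
P(Grade=D) = 0.014 + 0.099 + 0.113 = 0.226.
Product: 0.290 × 0.226 = 0.06554.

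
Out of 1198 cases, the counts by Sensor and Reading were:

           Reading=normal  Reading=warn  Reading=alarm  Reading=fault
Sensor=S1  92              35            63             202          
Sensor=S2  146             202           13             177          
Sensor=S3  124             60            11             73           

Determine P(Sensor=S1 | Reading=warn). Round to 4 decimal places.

Total with Reading=warn: 35 + 202 + 60 = 297.
P(Sensor=S1 | Reading=warn) = 35/297 = 0.1178.

0.1178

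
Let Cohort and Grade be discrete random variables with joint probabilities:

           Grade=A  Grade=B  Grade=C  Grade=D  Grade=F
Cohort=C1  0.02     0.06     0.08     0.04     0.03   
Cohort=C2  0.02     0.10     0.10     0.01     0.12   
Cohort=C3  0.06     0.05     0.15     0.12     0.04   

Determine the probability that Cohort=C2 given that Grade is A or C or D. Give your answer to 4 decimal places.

P(Grade=A) = 0.02 + 0.02 + 0.06 = 0.10.
P(Grade=C) = 0.08 + 0.10 + 0.15 = 0.33.
P(Grade=D) = 0.04 + 0.01 + 0.12 = 0.17.
P(Grade ∈ {A, C, D}) = 0.10 + 0.33 + 0.17 = 0.60; P(Cohort=C2, Grade ∈ {A, C, D}) = 0.02 + 0.10 + 0.01 = 0.13.
P(Cohort=C2 | Grade ∈ {A, C, D}) = 0.13/0.60 = 0.2167.

0.2167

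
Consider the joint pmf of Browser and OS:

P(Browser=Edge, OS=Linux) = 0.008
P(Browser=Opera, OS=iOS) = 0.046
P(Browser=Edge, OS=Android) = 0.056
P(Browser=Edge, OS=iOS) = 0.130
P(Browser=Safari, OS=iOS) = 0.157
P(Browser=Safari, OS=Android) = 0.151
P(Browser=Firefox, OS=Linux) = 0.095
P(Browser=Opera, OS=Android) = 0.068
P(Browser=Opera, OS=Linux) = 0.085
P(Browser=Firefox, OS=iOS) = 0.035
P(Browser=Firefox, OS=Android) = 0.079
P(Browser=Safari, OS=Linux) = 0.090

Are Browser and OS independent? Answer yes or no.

no

P(Browser=Edge) = 0.194 and P(OS=iOS) = 0.368, so their product is 0.07139, but P(Browser=Edge, OS=iOS) = 0.130. Since these differ, Browser and OS are not independent.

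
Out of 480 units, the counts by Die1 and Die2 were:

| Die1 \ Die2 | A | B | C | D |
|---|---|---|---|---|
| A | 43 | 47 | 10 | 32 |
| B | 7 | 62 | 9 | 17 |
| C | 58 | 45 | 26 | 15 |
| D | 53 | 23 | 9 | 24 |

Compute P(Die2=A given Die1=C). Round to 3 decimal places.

Total with Die1=C: 58 + 45 + 26 + 15 = 144.
P(Die2=A | Die1=C) = 58/144 = 0.403.

0.403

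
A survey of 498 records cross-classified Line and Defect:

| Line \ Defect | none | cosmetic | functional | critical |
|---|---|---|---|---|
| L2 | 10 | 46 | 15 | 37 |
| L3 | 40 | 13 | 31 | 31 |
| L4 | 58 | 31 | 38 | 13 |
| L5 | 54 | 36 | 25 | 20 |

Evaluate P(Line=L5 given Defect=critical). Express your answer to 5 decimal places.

Total with Defect=critical: 37 + 31 + 13 + 20 = 101.
P(Line=L5 | Defect=critical) = 20/101 = 0.19802.

0.19802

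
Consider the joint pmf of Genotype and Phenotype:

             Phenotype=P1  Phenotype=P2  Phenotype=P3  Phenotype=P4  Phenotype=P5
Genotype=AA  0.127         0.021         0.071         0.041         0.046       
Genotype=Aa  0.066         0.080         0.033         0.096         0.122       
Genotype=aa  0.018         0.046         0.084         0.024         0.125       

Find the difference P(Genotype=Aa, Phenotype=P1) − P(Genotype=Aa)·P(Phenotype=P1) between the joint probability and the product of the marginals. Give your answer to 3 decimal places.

P(Genotype=Aa) = 0.066 + 0.080 + 0.033 + 0.096 + 0.122 = 0.397.
P(Phenotype=P1) = 0.127 + 0.066 + 0.018 = 0.211.
P(Genotype=Aa, Phenotype=P1) − P(Genotype=Aa)P(Phenotype=P1) = 0.066 − 0.397×0.211 = -0.018.

-0.018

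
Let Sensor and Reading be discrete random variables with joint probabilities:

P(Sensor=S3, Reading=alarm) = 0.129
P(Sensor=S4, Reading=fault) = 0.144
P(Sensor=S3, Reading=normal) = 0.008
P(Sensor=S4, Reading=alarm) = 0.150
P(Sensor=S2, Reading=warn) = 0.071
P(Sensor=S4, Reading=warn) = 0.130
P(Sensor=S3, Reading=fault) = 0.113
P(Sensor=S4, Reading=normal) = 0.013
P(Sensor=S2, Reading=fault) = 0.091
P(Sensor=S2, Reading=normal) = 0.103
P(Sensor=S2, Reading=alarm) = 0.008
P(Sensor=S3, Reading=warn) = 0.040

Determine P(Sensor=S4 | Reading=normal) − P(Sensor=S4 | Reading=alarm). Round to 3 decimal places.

-0.418

P(Reading=normal) = 0.103 + 0.008 + 0.013 = 0.124; P(Sensor=S4 | Reading=normal) = 0.013/0.124 = 0.1048.
P(Reading=alarm) = 0.008 + 0.129 + 0.150 = 0.287; P(Sensor=S4 | Reading=alarm) = 0.150/0.287 = 0.5226.
Difference = -0.418.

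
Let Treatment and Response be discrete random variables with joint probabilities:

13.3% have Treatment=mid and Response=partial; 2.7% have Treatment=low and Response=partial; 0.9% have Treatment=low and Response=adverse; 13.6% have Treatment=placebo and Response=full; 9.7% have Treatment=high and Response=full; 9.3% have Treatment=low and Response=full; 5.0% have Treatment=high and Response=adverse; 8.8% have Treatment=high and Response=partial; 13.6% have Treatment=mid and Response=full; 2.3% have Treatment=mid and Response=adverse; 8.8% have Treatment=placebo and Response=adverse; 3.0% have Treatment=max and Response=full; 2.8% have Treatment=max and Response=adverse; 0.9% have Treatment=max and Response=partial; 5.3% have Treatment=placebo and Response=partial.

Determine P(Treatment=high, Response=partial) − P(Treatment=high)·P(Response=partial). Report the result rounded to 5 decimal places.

P(Treatment=high) = 0.088 + 0.097 + 0.050 = 0.235.
P(Response=partial) = 0.053 + 0.027 + 0.133 + 0.088 + 0.009 = 0.310.
P(Treatment=high, Response=partial) − P(Treatment=high)P(Response=partial) = 0.088 − 0.235×0.310 = 0.01515.

0.01515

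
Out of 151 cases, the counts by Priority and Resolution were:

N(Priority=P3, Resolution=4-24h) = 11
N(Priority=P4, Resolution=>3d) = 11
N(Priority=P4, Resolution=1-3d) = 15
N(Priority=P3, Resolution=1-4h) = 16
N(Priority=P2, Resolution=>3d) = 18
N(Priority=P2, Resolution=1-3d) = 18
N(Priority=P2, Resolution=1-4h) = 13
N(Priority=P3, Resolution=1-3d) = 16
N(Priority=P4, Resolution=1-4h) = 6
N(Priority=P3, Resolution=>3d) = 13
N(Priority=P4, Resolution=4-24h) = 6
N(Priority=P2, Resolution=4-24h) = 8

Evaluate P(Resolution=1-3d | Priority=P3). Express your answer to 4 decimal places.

Total with Priority=P3: 16 + 11 + 16 + 13 = 56.
P(Resolution=1-3d | Priority=P3) = 16/56 = 0.2857.

0.2857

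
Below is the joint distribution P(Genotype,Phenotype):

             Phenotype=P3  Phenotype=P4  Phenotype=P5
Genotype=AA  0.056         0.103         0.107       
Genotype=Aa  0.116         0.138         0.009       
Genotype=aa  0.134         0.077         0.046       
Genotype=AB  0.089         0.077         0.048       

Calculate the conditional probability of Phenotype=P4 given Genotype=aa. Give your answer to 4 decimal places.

P(Genotype=aa) = 0.134 + 0.077 + 0.046 = 0.257.
P(Phenotype=P4 | Genotype=aa) = 0.077/0.257 = 0.2996.

0.2996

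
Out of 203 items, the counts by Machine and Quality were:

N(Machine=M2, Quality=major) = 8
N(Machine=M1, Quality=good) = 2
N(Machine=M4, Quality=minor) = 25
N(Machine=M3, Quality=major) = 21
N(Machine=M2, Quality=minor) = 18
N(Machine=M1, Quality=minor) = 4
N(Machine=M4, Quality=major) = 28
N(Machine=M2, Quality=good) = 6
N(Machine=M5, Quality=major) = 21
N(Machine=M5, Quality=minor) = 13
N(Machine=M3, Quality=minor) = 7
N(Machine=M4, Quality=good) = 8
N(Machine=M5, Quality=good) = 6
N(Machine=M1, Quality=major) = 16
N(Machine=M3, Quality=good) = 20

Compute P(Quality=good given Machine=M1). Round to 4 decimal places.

0.0909

Total with Machine=M1: 2 + 4 + 16 = 22.
P(Quality=good | Machine=M1) = 2/22 = 0.0909.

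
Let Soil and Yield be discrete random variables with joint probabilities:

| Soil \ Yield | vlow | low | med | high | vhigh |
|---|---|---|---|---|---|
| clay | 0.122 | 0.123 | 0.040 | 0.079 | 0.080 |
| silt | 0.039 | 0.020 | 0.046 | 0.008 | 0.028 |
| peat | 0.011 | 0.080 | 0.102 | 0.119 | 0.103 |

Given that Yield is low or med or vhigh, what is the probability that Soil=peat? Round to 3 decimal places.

0.458

P(Yield=low) = 0.123 + 0.020 + 0.080 = 0.223.
P(Yield=med) = 0.040 + 0.046 + 0.102 = 0.188.
P(Yield=vhigh) = 0.080 + 0.028 + 0.103 = 0.211.
P(Yield ∈ {low, med, vhigh}) = 0.223 + 0.188 + 0.211 = 0.622; P(Soil=peat, Yield ∈ {low, med, vhigh}) = 0.080 + 0.102 + 0.103 = 0.285.
P(Soil=peat | Yield ∈ {low, med, vhigh}) = 0.285/0.622 = 0.458.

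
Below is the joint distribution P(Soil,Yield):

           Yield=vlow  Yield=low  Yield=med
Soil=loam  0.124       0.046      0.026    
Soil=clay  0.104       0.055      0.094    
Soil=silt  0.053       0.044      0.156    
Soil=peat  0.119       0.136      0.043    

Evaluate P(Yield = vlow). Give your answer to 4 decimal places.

0.4000

P(Yield=vlow) = 0.124 + 0.104 + 0.053 + 0.119 = 0.400.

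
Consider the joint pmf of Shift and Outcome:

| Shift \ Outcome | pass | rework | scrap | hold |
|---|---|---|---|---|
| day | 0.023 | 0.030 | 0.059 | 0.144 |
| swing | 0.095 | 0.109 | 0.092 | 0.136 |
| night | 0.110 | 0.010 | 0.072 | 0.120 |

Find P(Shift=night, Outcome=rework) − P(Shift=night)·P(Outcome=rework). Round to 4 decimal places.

-0.0365

P(Shift=night) = 0.110 + 0.010 + 0.072 + 0.120 = 0.312.
P(Outcome=rework) = 0.030 + 0.109 + 0.010 = 0.149.
P(Shift=night, Outcome=rework) − P(Shift=night)P(Outcome=rework) = 0.010 − 0.312×0.149 = -0.0365.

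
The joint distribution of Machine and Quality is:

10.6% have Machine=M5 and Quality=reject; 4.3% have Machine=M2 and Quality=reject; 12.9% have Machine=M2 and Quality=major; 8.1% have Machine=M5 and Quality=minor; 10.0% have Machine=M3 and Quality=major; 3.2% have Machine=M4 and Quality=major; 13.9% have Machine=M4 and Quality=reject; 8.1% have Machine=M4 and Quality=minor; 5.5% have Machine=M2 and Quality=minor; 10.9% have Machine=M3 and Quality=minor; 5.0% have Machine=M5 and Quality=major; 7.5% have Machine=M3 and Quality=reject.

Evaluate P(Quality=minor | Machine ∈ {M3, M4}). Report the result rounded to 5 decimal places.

0.35448

P(Machine=M3) = 0.109 + 0.100 + 0.075 = 0.284.
P(Machine=M4) = 0.081 + 0.032 + 0.139 = 0.252.
P(Machine ∈ {M3, M4}) = 0.284 + 0.252 = 0.536; P(Quality=minor, Machine ∈ {M3, M4}) = 0.109 + 0.081 = 0.190.
P(Quality=minor | Machine ∈ {M3, M4}) = 0.190/0.536 = 0.35448.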